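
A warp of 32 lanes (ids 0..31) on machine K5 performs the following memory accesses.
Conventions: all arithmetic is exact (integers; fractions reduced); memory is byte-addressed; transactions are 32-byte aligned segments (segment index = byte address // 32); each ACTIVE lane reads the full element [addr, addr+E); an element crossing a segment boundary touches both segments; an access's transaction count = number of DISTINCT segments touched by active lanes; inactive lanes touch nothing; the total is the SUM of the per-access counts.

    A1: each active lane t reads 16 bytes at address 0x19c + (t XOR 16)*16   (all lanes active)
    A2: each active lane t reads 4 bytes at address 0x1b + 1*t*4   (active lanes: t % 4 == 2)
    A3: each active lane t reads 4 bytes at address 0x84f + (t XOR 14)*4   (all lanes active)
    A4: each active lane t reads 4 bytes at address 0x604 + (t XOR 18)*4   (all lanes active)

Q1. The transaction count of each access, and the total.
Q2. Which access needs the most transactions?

A1: 17 transactions
A2: 4 transactions
A3: 5 transactions
A4: 5 transactions

Answer: 17,4,5,5; total 31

Answer: A1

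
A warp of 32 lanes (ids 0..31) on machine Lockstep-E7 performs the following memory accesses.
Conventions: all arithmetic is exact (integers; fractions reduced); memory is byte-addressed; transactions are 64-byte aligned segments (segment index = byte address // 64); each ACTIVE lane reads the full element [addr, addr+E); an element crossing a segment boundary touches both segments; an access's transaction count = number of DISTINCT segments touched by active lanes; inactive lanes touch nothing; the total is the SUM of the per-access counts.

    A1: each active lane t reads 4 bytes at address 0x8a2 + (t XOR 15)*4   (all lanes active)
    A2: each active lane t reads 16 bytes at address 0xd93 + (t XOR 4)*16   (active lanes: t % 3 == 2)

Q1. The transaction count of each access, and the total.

A1: 3 transactions
A2: 9 transactions

Answer: 3,9; total 12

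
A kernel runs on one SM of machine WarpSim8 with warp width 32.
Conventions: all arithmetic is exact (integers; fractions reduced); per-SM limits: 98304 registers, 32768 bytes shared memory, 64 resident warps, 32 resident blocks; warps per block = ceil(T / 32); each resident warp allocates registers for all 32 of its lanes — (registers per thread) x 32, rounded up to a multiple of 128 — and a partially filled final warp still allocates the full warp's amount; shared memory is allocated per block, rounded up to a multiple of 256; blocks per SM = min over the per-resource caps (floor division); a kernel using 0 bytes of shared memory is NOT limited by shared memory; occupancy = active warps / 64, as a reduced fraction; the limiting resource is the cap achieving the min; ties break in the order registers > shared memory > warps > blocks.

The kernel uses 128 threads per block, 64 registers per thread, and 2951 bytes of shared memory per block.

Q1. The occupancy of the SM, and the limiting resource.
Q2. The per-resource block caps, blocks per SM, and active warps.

Answer: occupancy 5/8, limited by shared memory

registers: 12 blocks
shared memory: 10 blocks
warps: 16 blocks
blocks: 32 blocks

Answer: 10 blocks, 40 active warps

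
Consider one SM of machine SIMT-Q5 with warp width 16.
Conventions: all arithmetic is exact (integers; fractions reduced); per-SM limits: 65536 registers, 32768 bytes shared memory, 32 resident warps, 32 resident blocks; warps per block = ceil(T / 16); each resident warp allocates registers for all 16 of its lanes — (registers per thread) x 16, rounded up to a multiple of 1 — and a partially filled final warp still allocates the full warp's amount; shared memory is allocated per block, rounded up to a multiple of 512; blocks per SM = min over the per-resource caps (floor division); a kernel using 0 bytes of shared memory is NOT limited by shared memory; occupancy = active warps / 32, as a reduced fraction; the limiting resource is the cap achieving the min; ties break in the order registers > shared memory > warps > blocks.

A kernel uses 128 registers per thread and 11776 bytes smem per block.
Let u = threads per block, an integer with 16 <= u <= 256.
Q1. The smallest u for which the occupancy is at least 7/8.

Answer: u = 209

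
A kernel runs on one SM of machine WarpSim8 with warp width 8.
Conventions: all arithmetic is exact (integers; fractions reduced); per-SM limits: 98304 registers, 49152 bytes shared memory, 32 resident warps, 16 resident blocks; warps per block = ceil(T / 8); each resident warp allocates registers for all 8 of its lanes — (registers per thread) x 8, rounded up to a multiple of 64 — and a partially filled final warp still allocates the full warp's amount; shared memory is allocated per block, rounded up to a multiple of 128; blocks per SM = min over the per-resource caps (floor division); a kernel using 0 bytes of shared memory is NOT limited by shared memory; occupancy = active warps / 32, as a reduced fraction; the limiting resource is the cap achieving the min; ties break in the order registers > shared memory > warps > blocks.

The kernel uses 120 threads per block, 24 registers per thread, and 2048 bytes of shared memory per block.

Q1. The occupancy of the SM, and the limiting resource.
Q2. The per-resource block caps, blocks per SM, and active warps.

Answer: occupancy 15/16, limited by warps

registers: 34 blocks
shared memory: 24 blocks
warps: 2 blocks
blocks: 16 blocks

Answer: 2 blocks, 30 active warps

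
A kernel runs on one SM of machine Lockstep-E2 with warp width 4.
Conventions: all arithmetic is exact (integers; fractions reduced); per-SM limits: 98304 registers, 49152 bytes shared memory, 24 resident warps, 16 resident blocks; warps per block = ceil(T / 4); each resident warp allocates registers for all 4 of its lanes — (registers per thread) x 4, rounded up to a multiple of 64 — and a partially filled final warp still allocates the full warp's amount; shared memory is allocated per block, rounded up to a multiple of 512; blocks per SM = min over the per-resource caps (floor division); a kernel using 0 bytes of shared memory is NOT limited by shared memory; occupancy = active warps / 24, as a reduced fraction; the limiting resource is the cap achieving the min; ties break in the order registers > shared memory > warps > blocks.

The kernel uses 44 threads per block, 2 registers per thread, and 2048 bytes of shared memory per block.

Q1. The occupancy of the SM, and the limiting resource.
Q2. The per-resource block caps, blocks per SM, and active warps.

Answer: occupancy 11/12, limited by warps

registers: 139 blocks
shared memory: 24 blocks
warps: 2 blocks
blocks: 16 blocks

Answer: 2 blocks, 22 active warps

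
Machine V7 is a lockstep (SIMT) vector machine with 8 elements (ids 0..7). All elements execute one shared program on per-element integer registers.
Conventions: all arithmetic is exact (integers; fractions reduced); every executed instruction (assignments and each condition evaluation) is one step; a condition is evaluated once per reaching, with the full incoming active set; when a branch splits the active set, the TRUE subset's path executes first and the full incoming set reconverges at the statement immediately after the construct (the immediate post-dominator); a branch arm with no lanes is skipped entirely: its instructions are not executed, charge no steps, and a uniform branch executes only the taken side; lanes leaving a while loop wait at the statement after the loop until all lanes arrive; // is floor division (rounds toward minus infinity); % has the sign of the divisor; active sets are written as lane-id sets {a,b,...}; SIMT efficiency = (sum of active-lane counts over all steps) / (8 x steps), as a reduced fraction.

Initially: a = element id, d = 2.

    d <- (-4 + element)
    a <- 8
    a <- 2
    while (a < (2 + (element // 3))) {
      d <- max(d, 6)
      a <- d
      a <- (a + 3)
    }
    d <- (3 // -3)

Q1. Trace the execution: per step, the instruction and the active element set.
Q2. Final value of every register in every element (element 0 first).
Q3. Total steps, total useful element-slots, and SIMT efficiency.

step 0: d <- (-4 + element)          {0,1,2,3,4,5,6,7}
step 1: a <- 8                       {0,1,2,3,4,5,6,7}
step 2: a <- 2                       {0,1,2,3,4,5,6,7}
step 3: eval (a < (2 + (element // 3))) {0,1,2,3,4,5,6,7}
step 4: d <- max(d, 6)               {3,4,5,6,7}
step 5: a <- d                       {3,4,5,6,7}
step 6: a <- (a + 3)                 {3,4,5,6,7}
step 7: eval (a < (2 + (element // 3))) {3,4,5,6,7}
step 8: d <- (3 // -3)               {0,1,2,3,4,5,6,7}

Answer: 9 steps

a: 2,2,2,9,9,9,9,9
d: -1,-1,-1,-1,-1,-1,-1,-1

steps = 9; useful = 60; efficiency = 60/72 = 5/6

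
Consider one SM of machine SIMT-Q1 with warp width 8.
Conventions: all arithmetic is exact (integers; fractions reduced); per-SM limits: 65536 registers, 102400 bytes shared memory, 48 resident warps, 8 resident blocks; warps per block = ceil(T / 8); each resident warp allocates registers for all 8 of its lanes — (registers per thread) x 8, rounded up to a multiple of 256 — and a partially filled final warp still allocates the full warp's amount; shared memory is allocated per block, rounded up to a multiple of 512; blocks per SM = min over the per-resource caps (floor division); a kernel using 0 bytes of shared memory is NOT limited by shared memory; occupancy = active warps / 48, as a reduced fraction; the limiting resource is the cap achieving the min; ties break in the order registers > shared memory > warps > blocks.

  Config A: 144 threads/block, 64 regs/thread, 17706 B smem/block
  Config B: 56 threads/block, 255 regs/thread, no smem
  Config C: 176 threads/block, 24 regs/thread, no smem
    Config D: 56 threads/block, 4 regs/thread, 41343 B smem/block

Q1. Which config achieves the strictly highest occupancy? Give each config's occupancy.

occupancies: A 3/4, B 7/12, C 11/12, D 7/24

Answer: C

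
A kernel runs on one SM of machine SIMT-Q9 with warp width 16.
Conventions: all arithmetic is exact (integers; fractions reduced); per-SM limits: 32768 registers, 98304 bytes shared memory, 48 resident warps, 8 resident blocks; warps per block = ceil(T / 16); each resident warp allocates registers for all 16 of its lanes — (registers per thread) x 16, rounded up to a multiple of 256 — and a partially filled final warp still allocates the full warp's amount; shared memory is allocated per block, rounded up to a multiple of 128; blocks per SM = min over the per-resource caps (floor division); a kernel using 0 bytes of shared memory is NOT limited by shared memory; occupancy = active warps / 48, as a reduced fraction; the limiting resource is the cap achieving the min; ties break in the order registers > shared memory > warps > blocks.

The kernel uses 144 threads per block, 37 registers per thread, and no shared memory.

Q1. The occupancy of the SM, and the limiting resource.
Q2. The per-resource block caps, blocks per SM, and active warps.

Answer: occupancy 3/4, limited by registers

registers: 4 blocks
shared memory: no limit (kernel uses none)
warps: 5 blocks
blocks: 8 blocks

Answer: 4 blocks, 36 active warps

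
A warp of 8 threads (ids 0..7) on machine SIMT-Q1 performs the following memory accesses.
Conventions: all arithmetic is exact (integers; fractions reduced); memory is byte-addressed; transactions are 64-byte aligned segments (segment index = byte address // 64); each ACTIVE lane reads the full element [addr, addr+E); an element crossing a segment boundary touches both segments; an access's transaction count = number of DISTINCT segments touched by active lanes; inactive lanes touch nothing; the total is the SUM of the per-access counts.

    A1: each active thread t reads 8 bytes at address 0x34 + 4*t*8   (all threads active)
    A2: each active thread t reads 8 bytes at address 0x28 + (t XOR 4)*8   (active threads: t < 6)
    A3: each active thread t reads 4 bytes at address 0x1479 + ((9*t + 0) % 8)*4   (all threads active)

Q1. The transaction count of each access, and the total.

A1: 5 transactions
A2: 2 transactions
A3: 2 transactions

Answer: 5,2,2; total 9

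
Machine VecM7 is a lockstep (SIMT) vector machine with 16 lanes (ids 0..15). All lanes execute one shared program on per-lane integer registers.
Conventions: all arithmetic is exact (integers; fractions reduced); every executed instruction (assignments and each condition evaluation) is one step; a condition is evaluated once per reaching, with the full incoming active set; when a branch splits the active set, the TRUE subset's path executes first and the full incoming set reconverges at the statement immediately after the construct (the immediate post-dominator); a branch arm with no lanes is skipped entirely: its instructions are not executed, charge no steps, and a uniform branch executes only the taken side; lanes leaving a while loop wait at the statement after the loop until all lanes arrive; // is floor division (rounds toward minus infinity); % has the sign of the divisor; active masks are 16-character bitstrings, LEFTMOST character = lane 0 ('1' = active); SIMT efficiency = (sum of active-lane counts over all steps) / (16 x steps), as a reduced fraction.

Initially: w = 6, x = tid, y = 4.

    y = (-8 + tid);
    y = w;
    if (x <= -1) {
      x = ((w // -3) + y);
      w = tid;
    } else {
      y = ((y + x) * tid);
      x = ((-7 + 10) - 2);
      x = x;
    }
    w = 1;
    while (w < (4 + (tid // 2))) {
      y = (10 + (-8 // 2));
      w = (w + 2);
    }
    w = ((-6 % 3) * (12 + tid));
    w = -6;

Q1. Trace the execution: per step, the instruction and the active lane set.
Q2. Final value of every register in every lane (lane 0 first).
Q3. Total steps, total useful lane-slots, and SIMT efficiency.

step 0: y <- (-8 + tid)              1111111111111111
step 1: y <- w                       1111111111111111
step 2: eval (x <= -1)               1111111111111111
step 3: y <- ((y + x) * tid)         1111111111111111
step 4: x <- ((-7 + 10) - 2)         1111111111111111
step 5: x <- x                       1111111111111111
step 6: w <- 1                       1111111111111111
step 7: eval (w < (4 + (tid // 2)))  1111111111111111
step 8: y <- (10 + (-8 // 2))        1111111111111111
step 9: w <- (w + 2)                 1111111111111111
step 10: eval (w < (4 + (tid // 2)))  1111111111111111
step 11: y <- (10 + (-8 // 2))        1111111111111111
step 12: w <- (w + 2)                 1111111111111111
step 13: eval (w < (4 + (tid // 2)))  1111111111111111
step 14: y <- (10 + (-8 // 2))        0000111111111111
step 15: w <- (w + 2)                 0000111111111111
step 16: eval (w < (4 + (tid // 2)))  0000111111111111
step 17: y <- (10 + (-8 // 2))        0000000011111111
step 18: w <- (w + 2)                 0000000011111111
step 19: eval (w < (4 + (tid // 2)))  0000000011111111
step 20: y <- (10 + (-8 // 2))        0000000000001111
step 21: w <- (w + 2)                 0000000000001111
step 22: eval (w < (4 + (tid // 2)))  0000000000001111
step 23: w <- ((-6 % 3) * (12 + tid)) 1111111111111111
step 24: w <- -6                      1111111111111111

Answer: 25 steps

w: -6,-6,-6,-6,-6,-6,-6,-6,-6,-6,-6,-6,-6,-6,-6,-6
x: 1,1,1,1,1,1,1,1,1,1,1,1,1,1,1,1
y: 6,6,6,6,6,6,6,6,6,6,6,6,6,6,6,6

steps = 25; useful = 328; efficiency = 328/400 = 41/50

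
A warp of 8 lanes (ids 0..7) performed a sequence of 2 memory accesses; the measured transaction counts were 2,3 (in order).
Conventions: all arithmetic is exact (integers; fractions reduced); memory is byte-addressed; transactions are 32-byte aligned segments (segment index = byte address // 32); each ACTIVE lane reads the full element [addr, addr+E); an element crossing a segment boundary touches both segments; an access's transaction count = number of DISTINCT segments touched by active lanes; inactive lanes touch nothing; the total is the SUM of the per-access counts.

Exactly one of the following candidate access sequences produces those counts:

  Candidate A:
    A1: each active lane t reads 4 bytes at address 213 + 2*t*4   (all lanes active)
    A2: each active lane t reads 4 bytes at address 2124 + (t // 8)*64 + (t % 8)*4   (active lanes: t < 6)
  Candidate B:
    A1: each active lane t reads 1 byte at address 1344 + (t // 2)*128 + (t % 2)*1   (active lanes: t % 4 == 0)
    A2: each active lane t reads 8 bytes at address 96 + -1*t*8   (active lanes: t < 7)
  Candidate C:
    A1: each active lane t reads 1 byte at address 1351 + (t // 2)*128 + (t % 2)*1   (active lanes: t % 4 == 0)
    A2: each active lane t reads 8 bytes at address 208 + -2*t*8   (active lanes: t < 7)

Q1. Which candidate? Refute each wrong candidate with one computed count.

A: A1 gives 3 transactions, not 2
C: A2 gives 4 transactions, not 3
B: all counts match (2,3)

Answer: B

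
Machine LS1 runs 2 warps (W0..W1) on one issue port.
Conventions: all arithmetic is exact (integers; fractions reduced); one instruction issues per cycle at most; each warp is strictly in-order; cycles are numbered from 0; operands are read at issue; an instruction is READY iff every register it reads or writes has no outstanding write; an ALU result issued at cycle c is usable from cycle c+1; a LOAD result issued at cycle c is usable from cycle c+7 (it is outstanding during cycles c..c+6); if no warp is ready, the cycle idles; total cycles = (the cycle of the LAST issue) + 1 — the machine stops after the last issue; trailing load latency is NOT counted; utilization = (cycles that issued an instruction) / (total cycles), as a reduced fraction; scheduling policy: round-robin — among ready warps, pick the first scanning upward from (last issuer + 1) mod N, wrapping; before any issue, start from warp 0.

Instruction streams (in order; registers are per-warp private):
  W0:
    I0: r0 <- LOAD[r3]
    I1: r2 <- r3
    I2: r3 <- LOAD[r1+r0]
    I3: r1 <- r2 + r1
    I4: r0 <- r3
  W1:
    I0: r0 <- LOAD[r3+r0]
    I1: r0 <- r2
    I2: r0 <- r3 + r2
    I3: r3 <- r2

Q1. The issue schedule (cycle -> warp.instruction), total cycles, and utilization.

cycle 0: W0.I0
cycle 1: W1.I0
cycle 2: W0.I1
cycle 3: idle
cycle 4: idle
cycle 5: idle
cycle 6: idle
cycle 7: W0.I2
cycle 8: W1.I1
cycle 9: W0.I3
cycle 10: W1.I2
cycle 11: W1.I3
cycle 12: idle
cycle 13: idle
cycle 14: W0.I4

Answer: 15 cycles, utilization 3/5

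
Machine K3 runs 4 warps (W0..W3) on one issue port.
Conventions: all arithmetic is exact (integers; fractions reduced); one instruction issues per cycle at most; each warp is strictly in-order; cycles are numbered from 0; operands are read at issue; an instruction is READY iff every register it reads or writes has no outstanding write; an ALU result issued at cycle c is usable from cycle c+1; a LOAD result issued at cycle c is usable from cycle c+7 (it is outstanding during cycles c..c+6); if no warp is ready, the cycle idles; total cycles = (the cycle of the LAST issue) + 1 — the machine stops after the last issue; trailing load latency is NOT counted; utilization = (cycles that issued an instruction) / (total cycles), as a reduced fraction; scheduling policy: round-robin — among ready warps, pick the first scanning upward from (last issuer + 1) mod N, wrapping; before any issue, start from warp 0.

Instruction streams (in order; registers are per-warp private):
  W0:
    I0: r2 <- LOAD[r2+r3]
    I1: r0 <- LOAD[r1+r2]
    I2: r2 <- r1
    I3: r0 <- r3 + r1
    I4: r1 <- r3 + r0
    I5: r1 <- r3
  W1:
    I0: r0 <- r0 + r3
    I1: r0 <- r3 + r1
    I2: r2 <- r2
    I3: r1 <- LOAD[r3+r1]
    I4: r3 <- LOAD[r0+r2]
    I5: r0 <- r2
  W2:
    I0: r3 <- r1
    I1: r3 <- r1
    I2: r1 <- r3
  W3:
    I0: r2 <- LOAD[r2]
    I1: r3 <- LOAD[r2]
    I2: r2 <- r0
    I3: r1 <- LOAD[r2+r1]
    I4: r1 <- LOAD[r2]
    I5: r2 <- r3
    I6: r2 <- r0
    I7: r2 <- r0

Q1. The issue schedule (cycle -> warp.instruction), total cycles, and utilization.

cycle 0: W0.I0
cycle 1: W1.I0
cycle 2: W2.I0
cycle 3: W3.I0
cycle 4: W1.I1
cycle 5: W2.I1
cycle 6: W1.I2
cycle 7: W2.I2
cycle 8: W0.I1
cycle 9: W1.I3
cycle 10: W3.I1
cycle 11: W0.I2
cycle 12: W1.I4
cycle 13: W3.I2
cycle 14: W1.I5
cycle 15: W3.I3
cycle 16: W0.I3
cycle 17: W0.I4
cycle 18: W0.I5
cycle 19: idle
cycle 20: idle
cycle 21: idle
cycle 22: W3.I4
cycle 23: W3.I5
cycle 24: W3.I6
cycle 25: W3.I7

Answer: 26 cycles, utilization 23/26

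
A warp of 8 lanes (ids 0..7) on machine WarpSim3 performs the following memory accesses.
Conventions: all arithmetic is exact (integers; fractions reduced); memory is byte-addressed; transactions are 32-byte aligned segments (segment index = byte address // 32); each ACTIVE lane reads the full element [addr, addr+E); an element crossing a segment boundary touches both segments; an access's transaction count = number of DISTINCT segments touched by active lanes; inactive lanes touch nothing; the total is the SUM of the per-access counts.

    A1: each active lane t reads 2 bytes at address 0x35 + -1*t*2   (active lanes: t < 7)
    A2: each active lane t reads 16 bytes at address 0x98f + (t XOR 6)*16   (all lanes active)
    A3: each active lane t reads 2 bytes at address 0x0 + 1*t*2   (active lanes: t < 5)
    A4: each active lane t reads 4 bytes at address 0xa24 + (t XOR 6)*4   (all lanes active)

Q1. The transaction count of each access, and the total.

A1: 1 transaction
A2: 5 transactions
A3: 1 transaction
A4: 2 transactions

Answer: 1,5,1,2; total 9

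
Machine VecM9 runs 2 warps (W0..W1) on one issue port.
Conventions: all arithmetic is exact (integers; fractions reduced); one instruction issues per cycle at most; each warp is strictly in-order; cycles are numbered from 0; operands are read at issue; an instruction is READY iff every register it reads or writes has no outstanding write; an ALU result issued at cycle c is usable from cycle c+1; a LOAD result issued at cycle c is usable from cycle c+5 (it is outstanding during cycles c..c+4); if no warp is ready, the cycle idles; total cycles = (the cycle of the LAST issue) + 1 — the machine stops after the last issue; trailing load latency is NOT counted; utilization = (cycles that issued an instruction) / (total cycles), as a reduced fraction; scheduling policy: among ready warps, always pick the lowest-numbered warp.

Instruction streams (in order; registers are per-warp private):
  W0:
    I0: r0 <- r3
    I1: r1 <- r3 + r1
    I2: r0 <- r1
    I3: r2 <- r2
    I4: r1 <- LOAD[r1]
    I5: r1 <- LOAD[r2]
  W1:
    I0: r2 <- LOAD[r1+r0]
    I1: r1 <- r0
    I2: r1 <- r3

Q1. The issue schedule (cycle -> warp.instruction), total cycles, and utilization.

cycle 0: W0.I0
cycle 1: W0.I1
cycle 2: W0.I2
cycle 3: W0.I3
cycle 4: W0.I4
cycle 5: W1.I0
cycle 6: W1.I1
cycle 7: W1.I2
cycle 8: idle
cycle 9: W0.I5

Answer: 10 cycles, utilization 9/10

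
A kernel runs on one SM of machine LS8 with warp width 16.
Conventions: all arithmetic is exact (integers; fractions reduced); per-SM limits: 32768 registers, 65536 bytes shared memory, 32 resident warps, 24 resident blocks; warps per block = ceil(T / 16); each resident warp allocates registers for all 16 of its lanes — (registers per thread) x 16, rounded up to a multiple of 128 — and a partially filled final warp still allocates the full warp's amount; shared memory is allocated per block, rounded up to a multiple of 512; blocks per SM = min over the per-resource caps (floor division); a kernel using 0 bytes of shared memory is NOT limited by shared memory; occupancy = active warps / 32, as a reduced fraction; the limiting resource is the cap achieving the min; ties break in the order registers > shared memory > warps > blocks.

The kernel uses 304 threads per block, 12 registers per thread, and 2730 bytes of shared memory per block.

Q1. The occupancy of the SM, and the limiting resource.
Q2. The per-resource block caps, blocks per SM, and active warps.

Answer: occupancy 19/32, limited by warps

registers: 6 blocks
shared memory: 21 blocks
warps: 1 block
blocks: 24 blocks

Answer: 1 block, 19 active warps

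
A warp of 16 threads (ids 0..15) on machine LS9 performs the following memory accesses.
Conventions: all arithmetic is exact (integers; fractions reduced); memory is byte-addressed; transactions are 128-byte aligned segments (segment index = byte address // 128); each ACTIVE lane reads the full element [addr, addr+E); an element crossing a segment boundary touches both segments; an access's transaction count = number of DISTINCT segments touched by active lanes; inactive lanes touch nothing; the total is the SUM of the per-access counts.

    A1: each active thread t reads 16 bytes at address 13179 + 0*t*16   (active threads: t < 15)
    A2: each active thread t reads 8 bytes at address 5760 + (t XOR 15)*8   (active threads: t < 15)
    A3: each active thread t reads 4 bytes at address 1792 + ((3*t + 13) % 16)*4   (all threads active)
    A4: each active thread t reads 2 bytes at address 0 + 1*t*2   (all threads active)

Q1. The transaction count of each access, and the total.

A1: 2 transactions
A2: 1 transaction
A3: 1 transaction
A4: 1 transaction

Answer: 2,1,1,1; total 5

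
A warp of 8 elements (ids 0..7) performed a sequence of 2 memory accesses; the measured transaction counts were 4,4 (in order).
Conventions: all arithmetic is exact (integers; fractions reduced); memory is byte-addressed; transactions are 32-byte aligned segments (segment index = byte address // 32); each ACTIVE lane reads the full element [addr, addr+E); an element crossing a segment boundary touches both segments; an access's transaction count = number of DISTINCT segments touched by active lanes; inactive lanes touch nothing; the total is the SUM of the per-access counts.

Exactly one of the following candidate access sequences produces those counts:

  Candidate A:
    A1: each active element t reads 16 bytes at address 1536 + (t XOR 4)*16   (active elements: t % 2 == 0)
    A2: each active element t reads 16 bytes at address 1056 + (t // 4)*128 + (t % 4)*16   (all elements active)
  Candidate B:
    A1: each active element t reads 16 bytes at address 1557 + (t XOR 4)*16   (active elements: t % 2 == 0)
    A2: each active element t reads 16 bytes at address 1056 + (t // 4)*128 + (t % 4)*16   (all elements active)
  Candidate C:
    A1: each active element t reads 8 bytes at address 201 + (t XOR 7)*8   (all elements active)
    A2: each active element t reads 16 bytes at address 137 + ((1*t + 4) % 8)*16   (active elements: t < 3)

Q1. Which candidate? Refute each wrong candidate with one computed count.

B: A1 gives 5 transactions, not 4
C: A1 gives 3 transactions, not 4
A: all counts match (4,4)

Answer: A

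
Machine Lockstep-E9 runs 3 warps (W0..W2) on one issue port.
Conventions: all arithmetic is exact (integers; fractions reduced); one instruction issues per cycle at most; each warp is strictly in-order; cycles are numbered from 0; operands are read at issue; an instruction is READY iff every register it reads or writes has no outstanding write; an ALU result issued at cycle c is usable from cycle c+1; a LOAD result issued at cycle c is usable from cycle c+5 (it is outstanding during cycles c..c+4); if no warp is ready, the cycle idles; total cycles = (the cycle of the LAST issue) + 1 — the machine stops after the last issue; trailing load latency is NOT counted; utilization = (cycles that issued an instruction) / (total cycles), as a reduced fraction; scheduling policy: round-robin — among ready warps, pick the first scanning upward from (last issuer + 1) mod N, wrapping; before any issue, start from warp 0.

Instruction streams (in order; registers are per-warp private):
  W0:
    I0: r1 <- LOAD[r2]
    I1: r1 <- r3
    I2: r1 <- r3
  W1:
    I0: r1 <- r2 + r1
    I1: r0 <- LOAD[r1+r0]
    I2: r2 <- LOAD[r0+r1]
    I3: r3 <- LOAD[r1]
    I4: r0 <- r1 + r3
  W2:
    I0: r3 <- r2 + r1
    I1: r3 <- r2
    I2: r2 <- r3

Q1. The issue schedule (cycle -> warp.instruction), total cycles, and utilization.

cycle 0: W0.I0
cycle 1: W1.I0
cycle 2: W2.I0
cycle 3: W1.I1
cycle 4: W2.I1
cycle 5: W0.I1
cycle 6: W2.I2
cycle 7: W0.I2
cycle 8: W1.I2
cycle 9: W1.I3
cycle 10: idle
cycle 11: idle
cycle 12: idle
cycle 13: idle
cycle 14: W1.I4

Answer: 15 cycles, utilization 11/15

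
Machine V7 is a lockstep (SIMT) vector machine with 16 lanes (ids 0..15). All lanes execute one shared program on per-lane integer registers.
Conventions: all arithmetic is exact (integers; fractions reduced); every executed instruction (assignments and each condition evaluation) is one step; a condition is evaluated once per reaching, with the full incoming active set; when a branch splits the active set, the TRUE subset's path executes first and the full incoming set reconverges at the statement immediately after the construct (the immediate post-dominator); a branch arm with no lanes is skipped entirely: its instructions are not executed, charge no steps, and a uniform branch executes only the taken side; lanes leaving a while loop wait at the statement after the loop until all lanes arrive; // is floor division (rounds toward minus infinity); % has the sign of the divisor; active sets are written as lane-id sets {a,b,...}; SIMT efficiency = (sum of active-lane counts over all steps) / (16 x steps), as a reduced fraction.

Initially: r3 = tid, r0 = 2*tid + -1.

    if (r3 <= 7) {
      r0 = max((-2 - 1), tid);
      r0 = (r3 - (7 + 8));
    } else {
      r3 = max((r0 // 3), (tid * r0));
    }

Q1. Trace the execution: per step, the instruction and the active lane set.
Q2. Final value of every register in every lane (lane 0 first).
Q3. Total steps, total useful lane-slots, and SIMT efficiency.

step 0: eval (r3 <= 7)               {0,1,2,3,4,5,6,7,8,9,10,11,12,13,14,15}
step 1: r0 <- max((-2 - 1), tid)     {0,1,2,3,4,5,6,7}
step 2: r0 <- (r3 - (7 + 8))         {0,1,2,3,4,5,6,7}
step 3: r3 <- max((r0 // 3), (tid * r0)) {8,9,10,11,12,13,14,15}

Answer: 4 steps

r3: 0,1,2,3,4,5,6,7,120,153,190,231,276,325,378,435
r0: -15,-14,-13,-12,-11,-10,-9,-8,15,17,19,21,23,25,27,29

steps = 4; useful = 40; efficiency = 40/64 = 5/8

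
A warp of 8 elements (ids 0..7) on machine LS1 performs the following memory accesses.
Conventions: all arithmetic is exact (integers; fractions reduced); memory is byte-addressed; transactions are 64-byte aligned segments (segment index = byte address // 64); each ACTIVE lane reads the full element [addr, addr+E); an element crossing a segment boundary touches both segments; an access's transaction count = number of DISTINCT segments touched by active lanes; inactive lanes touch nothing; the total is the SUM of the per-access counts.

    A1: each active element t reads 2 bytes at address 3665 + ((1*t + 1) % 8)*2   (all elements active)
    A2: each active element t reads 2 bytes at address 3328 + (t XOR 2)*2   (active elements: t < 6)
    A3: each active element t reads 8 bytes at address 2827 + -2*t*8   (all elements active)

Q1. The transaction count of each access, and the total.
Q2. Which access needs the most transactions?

A1: 1 transaction
A2: 1 transaction
A3: 3 transactions

Answer: 1,1,3; total 5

Answer: A3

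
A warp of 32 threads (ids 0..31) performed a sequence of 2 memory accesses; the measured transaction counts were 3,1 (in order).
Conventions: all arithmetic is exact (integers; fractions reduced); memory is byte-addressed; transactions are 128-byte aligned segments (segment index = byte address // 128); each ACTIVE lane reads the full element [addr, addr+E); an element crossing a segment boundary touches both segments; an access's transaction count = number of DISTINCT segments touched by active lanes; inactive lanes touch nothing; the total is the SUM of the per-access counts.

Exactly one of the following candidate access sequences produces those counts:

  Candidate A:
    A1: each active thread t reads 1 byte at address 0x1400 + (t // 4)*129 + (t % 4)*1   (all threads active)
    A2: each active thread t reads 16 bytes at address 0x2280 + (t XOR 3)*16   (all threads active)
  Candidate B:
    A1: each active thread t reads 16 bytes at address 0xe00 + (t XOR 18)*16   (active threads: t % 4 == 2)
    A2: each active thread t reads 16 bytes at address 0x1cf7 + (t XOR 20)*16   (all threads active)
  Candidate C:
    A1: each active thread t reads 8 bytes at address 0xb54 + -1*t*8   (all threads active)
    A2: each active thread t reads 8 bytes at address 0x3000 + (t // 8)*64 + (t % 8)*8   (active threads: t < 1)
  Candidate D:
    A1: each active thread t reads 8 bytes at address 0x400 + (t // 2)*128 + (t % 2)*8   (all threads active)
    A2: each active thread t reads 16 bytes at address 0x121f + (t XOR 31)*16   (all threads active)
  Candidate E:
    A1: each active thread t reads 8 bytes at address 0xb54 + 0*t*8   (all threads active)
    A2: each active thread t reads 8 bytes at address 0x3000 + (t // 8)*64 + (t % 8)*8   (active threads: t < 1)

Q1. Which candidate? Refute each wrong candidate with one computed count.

A: A1 gives 8 transactions, not 3
B: A1 gives 4 transactions, not 3
D: A1 gives 16 transactions, not 3
E: A1 gives 1 transaction, not 3
C: all counts match (3,1)

Answer: C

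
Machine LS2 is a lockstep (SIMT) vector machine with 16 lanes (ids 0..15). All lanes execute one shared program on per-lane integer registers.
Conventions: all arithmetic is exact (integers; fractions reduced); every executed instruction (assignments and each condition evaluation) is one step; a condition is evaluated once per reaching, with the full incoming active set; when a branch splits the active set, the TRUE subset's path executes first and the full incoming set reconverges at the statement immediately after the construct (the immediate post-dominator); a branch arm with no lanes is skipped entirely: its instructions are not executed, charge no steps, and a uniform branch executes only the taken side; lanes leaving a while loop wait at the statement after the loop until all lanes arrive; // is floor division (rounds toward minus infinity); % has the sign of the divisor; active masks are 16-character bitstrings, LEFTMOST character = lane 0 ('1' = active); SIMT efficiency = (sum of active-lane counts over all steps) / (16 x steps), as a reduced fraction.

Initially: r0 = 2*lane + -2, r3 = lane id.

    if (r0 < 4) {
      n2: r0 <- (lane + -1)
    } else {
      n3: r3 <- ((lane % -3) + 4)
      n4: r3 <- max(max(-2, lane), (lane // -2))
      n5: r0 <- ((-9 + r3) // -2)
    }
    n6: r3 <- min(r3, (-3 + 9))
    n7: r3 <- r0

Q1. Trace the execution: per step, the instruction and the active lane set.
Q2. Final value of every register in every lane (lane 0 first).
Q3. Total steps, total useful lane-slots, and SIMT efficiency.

step 0: eval (r0 < 4)                1111111111111111
step 1: r0 <- (lane + -1)            1110000000000000
step 2: r3 <- ((lane % -3) + 4)      0001111111111111
step 3: r3 <- max(max(-2, lane), (lane // -2)) 0001111111111111
step 4: r0 <- ((-9 + r3) // -2)      0001111111111111
step 5: r3 <- min(r3, (-3 + 9))      1111111111111111
step 6: r3 <- r0                     1111111111111111

Answer: 7 steps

r0: -1,0,1,3,2,2,1,1,0,0,-1,-1,-2,-2,-3,-3
r3: -1,0,1,3,2,2,1,1,0,0,-1,-1,-2,-2,-3,-3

steps = 7; useful = 90; efficiency = 90/112 = 45/56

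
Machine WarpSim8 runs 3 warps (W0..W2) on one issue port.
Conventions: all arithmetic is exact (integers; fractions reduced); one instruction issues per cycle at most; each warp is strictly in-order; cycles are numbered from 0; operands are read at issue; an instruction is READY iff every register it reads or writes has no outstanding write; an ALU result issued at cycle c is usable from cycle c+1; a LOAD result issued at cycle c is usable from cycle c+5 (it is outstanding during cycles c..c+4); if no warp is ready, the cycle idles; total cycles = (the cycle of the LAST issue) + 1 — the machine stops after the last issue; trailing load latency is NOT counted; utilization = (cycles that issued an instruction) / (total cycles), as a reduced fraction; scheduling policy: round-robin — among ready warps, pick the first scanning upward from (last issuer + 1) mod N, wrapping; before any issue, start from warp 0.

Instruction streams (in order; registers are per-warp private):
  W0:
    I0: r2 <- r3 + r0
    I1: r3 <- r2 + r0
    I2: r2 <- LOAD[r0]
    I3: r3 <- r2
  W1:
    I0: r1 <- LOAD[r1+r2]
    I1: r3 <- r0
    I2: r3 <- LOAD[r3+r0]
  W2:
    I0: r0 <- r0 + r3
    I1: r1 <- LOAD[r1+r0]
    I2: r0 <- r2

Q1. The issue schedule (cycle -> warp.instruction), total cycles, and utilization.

cycle 0: W0.I0
cycle 1: W1.I0
cycle 2: W2.I0
cycle 3: W0.I1
cycle 4: W1.I1
cycle 5: W2.I1
cycle 6: W0.I2
cycle 7: W1.I2
cycle 8: W2.I2
cycle 9: idle
cycle 10: idle
cycle 11: W0.I3

Answer: 12 cycles, utilization 5/6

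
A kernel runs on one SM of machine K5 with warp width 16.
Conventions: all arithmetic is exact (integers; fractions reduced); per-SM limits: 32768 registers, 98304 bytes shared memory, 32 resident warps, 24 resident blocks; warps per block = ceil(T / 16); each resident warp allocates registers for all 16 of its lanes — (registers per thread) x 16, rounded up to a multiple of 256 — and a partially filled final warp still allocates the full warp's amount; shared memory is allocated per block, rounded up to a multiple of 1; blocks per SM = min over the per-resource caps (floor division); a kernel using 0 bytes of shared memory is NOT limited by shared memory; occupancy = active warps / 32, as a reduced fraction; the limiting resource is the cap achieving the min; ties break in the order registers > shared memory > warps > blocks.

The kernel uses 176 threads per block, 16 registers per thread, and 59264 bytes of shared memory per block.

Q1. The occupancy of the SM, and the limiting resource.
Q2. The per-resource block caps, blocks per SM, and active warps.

Answer: occupancy 11/32, limited by shared memory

registers: 11 blocks
shared memory: 1 block
warps: 2 blocks
blocks: 24 blocks

Answer: 1 block, 11 active warps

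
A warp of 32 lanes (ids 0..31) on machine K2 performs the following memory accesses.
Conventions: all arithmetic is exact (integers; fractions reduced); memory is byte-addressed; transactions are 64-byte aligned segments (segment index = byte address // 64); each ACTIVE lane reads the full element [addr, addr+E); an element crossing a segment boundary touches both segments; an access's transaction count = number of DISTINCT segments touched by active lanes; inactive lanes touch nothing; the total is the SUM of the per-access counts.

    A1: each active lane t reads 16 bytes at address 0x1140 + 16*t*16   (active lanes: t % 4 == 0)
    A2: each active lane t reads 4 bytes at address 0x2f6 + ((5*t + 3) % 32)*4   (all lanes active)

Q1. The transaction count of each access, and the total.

A1: 8 transactions
A2: 3 transactions

Answer: 8,3; total 11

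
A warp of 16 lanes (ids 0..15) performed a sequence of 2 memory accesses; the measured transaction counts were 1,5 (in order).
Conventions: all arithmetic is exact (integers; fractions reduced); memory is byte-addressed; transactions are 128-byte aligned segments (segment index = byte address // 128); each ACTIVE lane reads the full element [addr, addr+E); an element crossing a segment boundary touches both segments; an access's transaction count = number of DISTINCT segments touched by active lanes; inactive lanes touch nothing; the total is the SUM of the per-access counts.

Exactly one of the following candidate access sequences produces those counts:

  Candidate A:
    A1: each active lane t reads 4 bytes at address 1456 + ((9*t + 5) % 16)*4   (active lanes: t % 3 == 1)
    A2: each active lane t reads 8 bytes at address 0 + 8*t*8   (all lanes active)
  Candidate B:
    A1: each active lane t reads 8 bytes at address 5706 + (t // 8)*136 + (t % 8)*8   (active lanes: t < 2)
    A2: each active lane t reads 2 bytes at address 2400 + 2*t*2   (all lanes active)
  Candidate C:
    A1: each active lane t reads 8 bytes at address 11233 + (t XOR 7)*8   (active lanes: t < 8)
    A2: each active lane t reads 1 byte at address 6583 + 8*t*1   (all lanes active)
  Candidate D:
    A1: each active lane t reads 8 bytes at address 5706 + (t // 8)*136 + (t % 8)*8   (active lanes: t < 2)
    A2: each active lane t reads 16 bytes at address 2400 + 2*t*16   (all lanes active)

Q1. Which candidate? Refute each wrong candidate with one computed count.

A: A2 gives 8 transactions, not 5
B: A2 gives 2 transactions, not 5
C: A1 gives 2 transactions, not 1
D: all counts match (1,5)

Answer: D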